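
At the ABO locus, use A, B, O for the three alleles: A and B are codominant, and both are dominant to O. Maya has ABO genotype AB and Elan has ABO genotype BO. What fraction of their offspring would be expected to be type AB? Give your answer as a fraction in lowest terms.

1/4

ABO cross AB × BO → offspring phenotypes: 1/4 A, 1/2 B, 1/4 AB.
So P(type AB) = 1/4.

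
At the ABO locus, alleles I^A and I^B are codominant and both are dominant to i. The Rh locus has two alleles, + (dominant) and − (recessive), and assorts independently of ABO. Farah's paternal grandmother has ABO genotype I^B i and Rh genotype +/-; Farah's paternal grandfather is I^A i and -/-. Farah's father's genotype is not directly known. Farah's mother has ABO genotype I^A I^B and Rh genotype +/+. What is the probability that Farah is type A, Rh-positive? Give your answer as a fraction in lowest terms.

3/8

Farah's father's ABO genotype from I^B i × I^A i: 1/4 I^A I^B, 1/4 I^A i, 1/4 I^B i, 1/4 i i.
Crossing each possibility with the mother I^A I^B and summing P(type A): 1/4·1/4 + 1/4·1/2 + 1/4·1/4 + 1/4·1/2 = 3/8.
Similarly for Rh via the father's Rh distribution: P(Rh+) = 1.
Independent loci: 3/8 × 1 = 3/8.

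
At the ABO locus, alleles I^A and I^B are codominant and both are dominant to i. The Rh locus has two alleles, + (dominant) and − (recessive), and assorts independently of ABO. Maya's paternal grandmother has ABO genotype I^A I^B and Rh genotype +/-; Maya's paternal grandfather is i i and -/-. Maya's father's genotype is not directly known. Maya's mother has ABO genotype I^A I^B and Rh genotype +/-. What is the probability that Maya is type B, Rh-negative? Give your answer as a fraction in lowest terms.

9/64

Maya's father's ABO genotype from I^A I^B × i i: 1/2 I^A i, 1/2 I^B i.
Crossing each possibility with the mother I^A I^B and summing P(type B): 1/2·1/4 + 1/2·1/2 = 3/8.
Similarly for Rh via the father's Rh distribution: P(Rh-) = 3/8.
Independent loci: 3/8 × 3/8 = 9/64.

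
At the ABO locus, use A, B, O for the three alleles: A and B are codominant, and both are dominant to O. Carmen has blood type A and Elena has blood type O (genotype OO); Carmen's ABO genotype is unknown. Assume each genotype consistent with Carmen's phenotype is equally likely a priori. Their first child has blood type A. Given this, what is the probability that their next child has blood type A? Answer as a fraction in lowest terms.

5/6

Possible genotypes: Carmen ∈ {AA, AO}; Elena ∈ {OO}.
Weight each parental genotype pair by prior × P(type-A child):
  AA × OO: posterior weight 2/3; P(next child type A) = 1.
  AO × OO: posterior weight 1/3; P(next child type A) = 1/2.
Weighted sum = 5/6.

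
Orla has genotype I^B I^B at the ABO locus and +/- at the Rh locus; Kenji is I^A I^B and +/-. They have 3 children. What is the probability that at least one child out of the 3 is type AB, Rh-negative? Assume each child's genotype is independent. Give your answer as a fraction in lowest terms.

169/512

ABO cross I^B I^B × I^A I^B → 1/2 B, 1/2 AB.
Rh cross +/- × +/- → 3/4 Rh+, 1/4 Rh-; so P(type AB, Rh-negative) = 1/2 × 1/4 = 1/8 per child.
P(none) = (7/8)^3 = 343/512; P(at least one) = 1 − 343/512 = 169/512.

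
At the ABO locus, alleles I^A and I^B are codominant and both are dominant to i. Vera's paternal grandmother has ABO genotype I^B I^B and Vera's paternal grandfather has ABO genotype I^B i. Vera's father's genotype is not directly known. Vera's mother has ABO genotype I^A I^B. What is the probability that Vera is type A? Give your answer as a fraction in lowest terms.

1/8

Vera's father's ABO genotype from I^B I^B × I^B i: 1/2 I^B I^B, 1/2 I^B i.
Crossing each possibility with the mother I^A I^B and summing P(type A): 1/2·0 + 1/2·1/4 = 1/8.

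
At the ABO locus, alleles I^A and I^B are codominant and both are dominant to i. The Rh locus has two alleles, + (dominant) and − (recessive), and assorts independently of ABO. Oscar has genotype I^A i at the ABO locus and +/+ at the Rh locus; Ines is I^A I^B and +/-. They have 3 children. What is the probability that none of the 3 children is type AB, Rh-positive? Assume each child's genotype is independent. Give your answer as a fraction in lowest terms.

27/64

ABO cross I^A i × I^A I^B → 1/2 A, 1/4 B, 1/4 AB.
Rh cross +/+ × +/- → 1 Rh+; so P(type AB, Rh-positive) = 1/4 × 1 = 1/4 per child.
P(not type AB, Rh-positive) = 3/4 for one child; (3/4)^3 = 27/64.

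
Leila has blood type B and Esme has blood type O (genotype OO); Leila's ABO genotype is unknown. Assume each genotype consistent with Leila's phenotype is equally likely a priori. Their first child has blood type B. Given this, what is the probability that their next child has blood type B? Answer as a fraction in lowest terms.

5/6

Possible genotypes: Leila ∈ {BB, BO}; Esme ∈ {OO}.
Weight each parental genotype pair by prior × P(type-B child):
  BB × OO: posterior weight 2/3; P(next child type B) = 1.
  BO × OO: posterior weight 1/3; P(next child type B) = 1/2.
Weighted sum = 5/6.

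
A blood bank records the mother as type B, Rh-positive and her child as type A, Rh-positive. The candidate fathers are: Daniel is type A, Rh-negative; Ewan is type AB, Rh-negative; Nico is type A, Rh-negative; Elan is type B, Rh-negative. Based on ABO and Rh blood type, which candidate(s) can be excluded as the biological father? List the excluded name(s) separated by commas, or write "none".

A candidate is excluded only if no genotype consistent with his phenotype could produce a type A, Rh-positive child with a type B, Rh-positive mother.
Elan (type B, Rh-): no genotype consistent with that phenotype can produce a type-A Rh+ child with a type-B mother.

Elan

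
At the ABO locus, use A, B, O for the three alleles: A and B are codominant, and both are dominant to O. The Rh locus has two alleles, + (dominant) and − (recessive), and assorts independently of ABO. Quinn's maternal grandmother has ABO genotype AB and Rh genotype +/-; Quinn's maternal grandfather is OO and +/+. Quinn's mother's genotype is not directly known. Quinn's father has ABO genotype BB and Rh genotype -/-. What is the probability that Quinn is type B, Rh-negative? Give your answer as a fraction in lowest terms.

3/16

Quinn's mother's ABO genotype from AB × OO: 1/2 AO, 1/2 BO.
Crossing each possibility with the father BB and summing P(type B): 1/2·1/2 + 1/2·1 = 3/4.
Similarly for Rh via the mother's Rh distribution: P(Rh-) = 1/4.
Independent loci: 3/4 × 1/4 = 3/16.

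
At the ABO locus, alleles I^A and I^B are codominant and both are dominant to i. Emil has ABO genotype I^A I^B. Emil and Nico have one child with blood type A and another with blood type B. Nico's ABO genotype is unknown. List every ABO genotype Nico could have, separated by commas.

I^A I^B, I^A i, I^B i, i i

For each candidate genotype of Nico, check whether crossing it with I^A I^B can produce every observed child phenotype.
  I^A I^A → possible child types {A, AB} ✗
  I^A I^B → possible child types {A, B, AB} ✓
  I^A i → possible child types {A, B, AB} ✓
  I^B I^B → possible child types {B, AB} ✗
  I^B i → possible child types {A, B, AB} ✓
  i i → possible child types {A, B} ✓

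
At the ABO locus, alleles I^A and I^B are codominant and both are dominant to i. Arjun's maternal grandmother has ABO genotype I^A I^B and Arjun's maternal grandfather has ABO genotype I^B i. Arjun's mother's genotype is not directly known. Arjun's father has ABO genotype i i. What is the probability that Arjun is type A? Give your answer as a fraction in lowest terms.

1/4

Arjun's mother's ABO genotype from I^A I^B × I^B i: 1/4 I^A I^B, 1/4 I^A i, 1/4 I^B I^B, 1/4 I^B i.
Crossing each possibility with the father i i and summing P(type A): 1/4·1/2 + 1/4·1/2 + 1/4·0 + 1/4·0 = 1/4.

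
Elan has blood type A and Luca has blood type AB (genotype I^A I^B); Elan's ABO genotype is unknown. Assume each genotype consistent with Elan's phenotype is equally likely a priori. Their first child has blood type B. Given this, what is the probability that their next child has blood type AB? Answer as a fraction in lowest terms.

1/4

Possible genotypes: Elan ∈ {I^A I^A, I^A i}; Luca ∈ {I^A I^B}.
Weight each parental genotype pair by prior × P(type-B child):
  I^A i × I^A I^B: posterior weight 1; P(next child type AB) = 1/4.
Weighted sum = 1/4.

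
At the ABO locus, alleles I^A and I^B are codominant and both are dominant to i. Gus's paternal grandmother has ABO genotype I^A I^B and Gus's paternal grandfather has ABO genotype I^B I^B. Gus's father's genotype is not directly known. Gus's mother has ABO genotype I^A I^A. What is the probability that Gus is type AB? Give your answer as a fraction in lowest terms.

Gus's father's ABO genotype from I^A I^B × I^B I^B: 1/2 I^A I^B, 1/2 I^B I^B.
Crossing each possibility with the mother I^A I^A and summing P(type AB): 1/2·1/2 + 1/2·1 = 3/4.

3/4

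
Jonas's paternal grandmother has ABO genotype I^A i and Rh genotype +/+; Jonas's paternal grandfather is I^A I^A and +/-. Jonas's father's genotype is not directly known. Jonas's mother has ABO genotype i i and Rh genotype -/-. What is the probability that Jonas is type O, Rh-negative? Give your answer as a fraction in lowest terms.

Jonas's father's ABO genotype from I^A i × I^A I^A: 1/2 I^A I^A, 1/2 I^A i.
Crossing each possibility with the mother i i and summing P(type O): 1/2·0 + 1/2·1/2 = 1/4.
Similarly for Rh via the father's Rh distribution: P(Rh-) = 1/4.
Independent loci: 1/4 × 1/4 = 1/16.

1/16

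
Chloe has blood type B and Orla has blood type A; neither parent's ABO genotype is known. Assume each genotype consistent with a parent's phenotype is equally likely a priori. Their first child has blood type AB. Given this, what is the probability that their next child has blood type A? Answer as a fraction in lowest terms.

5/36

Possible genotypes: Chloe ∈ {BB, BO}; Orla ∈ {AA, AO}.
Weight each parental genotype pair by prior × P(type-AB child):
  BB × AA: posterior weight 4/9; P(next child type A) = 0.
  BB × AO: posterior weight 2/9; P(next child type A) = 0.
  BO × AA: posterior weight 2/9; P(next child type A) = 1/2.
  BO × AO: posterior weight 1/9; P(next child type A) = 1/4.
Weighted sum = 5/36.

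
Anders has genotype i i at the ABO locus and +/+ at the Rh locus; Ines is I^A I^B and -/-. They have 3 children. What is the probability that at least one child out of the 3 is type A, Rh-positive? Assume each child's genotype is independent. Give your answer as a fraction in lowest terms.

ABO cross i i × I^A I^B → 1/2 A, 1/2 B.
Rh cross +/+ × -/- → 1 Rh+; so P(type A, Rh-positive) = 1/2 × 1 = 1/2 per child.
P(none) = (1/2)^3 = 1/8; P(at least one) = 1 − 1/8 = 7/8.

7/8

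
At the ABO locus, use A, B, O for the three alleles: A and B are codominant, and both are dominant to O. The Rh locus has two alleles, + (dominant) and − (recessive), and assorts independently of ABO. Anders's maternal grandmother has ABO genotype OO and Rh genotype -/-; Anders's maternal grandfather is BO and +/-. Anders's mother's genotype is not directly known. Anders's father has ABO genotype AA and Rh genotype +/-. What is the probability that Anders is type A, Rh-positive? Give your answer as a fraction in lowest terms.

Anders's mother's ABO genotype from OO × BO: 1/2 BO, 1/2 OO.
Crossing each possibility with the father AA and summing P(type A): 1/2·1/2 + 1/2·1 = 3/4.
Similarly for Rh via the mother's Rh distribution: P(Rh+) = 5/8.
Independent loci: 3/4 × 5/8 = 15/32.

15/32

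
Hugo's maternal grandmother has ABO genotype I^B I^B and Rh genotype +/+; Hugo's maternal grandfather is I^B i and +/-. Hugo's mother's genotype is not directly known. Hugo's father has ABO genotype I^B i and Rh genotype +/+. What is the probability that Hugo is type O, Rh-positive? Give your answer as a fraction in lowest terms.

1/8

Hugo's mother's ABO genotype from I^B I^B × I^B i: 1/2 I^B I^B, 1/2 I^B i.
Crossing each possibility with the father I^B i and summing P(type O): 1/2·0 + 1/2·1/4 = 1/8.
Similarly for Rh via the mother's Rh distribution: P(Rh+) = 1.
Independent loci: 1/8 × 1 = 1/8.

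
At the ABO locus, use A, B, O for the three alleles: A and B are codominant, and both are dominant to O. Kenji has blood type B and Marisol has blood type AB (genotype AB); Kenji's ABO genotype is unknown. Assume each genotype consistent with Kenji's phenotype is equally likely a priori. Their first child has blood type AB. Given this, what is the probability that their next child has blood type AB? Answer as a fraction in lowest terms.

5/12

Possible genotypes: Kenji ∈ {BB, BO}; Marisol ∈ {AB}.
Weight each parental genotype pair by prior × P(type-AB child):
  BB × AB: posterior weight 2/3; P(next child type AB) = 1/2.
  BO × AB: posterior weight 1/3; P(next child type AB) = 1/4.
Weighted sum = 5/12.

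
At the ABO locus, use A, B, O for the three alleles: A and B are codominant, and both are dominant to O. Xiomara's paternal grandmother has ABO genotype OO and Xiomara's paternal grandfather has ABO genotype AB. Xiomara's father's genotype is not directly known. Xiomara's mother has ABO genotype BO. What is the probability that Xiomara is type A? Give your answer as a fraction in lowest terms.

Xiomara's father's ABO genotype from OO × AB: 1/2 AO, 1/2 BO.
Crossing each possibility with the mother BO and summing P(type A): 1/2·1/4 + 1/2·0 = 1/8.

1/8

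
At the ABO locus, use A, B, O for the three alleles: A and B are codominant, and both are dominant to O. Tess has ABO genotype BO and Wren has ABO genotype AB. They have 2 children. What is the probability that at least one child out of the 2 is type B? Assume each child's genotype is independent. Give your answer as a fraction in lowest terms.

3/4

ABO cross BO × AB → 1/4 A, 1/2 B, 1/4 AB.
So P(type B) = 1/2 per child.
P(none) = (1/2)^2 = 1/4; P(at least one) = 1 − 1/4 = 3/4.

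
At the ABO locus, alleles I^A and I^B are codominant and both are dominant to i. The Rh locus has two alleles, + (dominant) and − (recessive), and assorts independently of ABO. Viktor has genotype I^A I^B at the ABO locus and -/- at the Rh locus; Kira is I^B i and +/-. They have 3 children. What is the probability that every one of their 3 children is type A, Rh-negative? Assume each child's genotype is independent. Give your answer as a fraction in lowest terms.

ABO cross I^A I^B × I^B i → 1/4 A, 1/2 B, 1/4 AB.
Rh cross -/- × +/- → 1/2 Rh+, 1/2 Rh-; so P(type A, Rh-negative) = 1/4 × 1/2 = 1/8 per child.
All 3 independent: (1/8)^3 = 1/512.

1/512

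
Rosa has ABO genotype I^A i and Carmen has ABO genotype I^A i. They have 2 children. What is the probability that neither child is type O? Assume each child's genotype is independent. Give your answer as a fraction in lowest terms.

9/16

ABO cross I^A i × I^A i → 1/4 O, 3/4 A.
So P(type O) = 1/4 per child.
P(not type O) = 3/4 for one child; (3/4)^2 = 9/16.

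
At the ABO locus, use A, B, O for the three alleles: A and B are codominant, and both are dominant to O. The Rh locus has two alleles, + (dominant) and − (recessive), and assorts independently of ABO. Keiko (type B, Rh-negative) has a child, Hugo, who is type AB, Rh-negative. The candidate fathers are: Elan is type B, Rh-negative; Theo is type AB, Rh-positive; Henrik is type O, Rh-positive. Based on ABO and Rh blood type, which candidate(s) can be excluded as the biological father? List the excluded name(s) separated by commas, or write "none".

Elan, Henrik

A candidate is excluded only if no genotype consistent with his phenotype could produce a type AB, Rh-negative child with a type B, Rh-negative mother.
Elan (type B, Rh-): no genotype consistent with that phenotype can produce a type-AB Rh- child with a type-B mother.
Henrik (type O, Rh+): no genotype consistent with that phenotype can produce a type-AB Rh- child with a type-B mother.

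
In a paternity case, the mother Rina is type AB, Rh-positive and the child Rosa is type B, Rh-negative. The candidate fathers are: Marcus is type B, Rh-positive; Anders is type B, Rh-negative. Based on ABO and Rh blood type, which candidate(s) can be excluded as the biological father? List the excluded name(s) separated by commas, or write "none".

A candidate is excluded only if no genotype consistent with his phenotype could produce a type B, Rh-negative child with a type AB, Rh-positive mother.
Every candidate has at least one consistent genotype combination, so none can be excluded.

none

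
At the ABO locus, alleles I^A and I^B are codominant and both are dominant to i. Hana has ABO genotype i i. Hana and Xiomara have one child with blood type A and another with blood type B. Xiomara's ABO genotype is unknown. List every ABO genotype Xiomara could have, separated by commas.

For each candidate genotype of Xiomara, check whether crossing it with i i can produce every observed child phenotype.
  I^A I^A → possible child types {A} ✗
  I^A I^B → possible child types {A, B} ✓
  I^A i → possible child types {O, A} ✗
  I^B I^B → possible child types {B} ✗
  I^B i → possible child types {O, B} ✗
  i i → possible child types {O} ✗

I^A I^B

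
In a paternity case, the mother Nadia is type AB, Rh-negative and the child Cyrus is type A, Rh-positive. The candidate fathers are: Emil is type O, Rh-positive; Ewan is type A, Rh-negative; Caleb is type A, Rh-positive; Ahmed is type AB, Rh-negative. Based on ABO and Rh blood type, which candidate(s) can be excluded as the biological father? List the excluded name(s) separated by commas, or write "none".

Ewan, Ahmed

A candidate is excluded only if no genotype consistent with his phenotype could produce a type A, Rh-positive child with a type AB, Rh-negative mother.
Ewan (type A, Rh-): no genotype consistent with that phenotype can produce a type-A Rh+ child with a type-AB mother.
Ahmed (type AB, Rh-): no genotype consistent with that phenotype can produce a type-A Rh+ child with a type-AB mother.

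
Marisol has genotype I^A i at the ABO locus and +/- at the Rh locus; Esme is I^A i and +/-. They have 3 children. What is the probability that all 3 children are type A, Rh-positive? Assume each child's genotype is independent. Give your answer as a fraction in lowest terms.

729/4096

ABO cross I^A i × I^A i → 1/4 O, 3/4 A.
Rh cross +/- × +/- → 3/4 Rh+, 1/4 Rh-; so P(type A, Rh-positive) = 3/4 × 3/4 = 9/16 per child.
All 3 independent: (9/16)^3 = 729/4096.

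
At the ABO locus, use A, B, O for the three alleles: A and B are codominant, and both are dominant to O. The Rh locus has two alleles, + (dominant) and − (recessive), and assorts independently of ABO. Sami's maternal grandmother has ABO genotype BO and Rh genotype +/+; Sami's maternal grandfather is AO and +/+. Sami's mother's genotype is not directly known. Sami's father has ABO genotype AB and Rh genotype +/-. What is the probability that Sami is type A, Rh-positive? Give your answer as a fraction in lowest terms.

3/8

Sami's mother's ABO genotype from BO × AO: 1/4 AB, 1/4 AO, 1/4 BO, 1/4 OO.
Crossing each possibility with the father AB and summing P(type A): 1/4·1/4 + 1/4·1/2 + 1/4·1/4 + 1/4·1/2 = 3/8.
Similarly for Rh via the mother's Rh distribution: P(Rh+) = 1.
Independent loci: 3/8 × 1 = 3/8.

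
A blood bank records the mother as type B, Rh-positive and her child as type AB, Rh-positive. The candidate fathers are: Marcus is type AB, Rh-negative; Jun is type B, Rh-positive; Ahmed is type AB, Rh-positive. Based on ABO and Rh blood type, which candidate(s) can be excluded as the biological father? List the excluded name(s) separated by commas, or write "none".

Jun

A candidate is excluded only if no genotype consistent with his phenotype could produce a type AB, Rh-positive child with a type B, Rh-positive mother.
Jun (type B, Rh+): no genotype consistent with that phenotype can produce a type-AB Rh+ child with a type-B mother.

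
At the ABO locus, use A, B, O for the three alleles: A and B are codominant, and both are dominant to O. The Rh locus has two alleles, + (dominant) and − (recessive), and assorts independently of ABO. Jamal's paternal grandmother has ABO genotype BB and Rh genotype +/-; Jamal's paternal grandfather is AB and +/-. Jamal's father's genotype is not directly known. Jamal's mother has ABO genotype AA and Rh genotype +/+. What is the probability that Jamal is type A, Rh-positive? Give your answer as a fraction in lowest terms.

1/4

Jamal's father's ABO genotype from BB × AB: 1/2 AB, 1/2 BB.
Crossing each possibility with the mother AA and summing P(type A): 1/2·1/2 + 1/2·0 = 1/4.
Similarly for Rh via the father's Rh distribution: P(Rh+) = 1.
Independent loci: 1/4 × 1 = 1/4.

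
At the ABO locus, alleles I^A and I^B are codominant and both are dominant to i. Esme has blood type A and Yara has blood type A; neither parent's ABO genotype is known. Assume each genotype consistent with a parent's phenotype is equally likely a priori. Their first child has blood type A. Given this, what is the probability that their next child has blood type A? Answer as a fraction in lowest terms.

19/20

Possible genotypes: Esme ∈ {I^A I^A, I^A i}; Yara ∈ {I^A I^A, I^A i}.
Weight each parental genotype pair by prior × P(type-A child):
  I^A I^A × I^A I^A: posterior weight 4/15; P(next child type A) = 1.
  I^A I^A × I^A i: posterior weight 4/15; P(next child type A) = 1.
  I^A i × I^A I^A: posterior weight 4/15; P(next child type A) = 1.
  I^A i × I^A i: posterior weight 1/5; P(next child type A) = 3/4.
Weighted sum = 19/20.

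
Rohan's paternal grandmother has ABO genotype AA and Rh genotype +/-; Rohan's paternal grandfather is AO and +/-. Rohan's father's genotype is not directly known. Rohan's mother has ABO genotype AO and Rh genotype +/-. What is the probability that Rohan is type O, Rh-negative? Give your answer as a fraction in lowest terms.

1/32

Rohan's father's ABO genotype from AA × AO: 1/2 AA, 1/2 AO.
Crossing each possibility with the mother AO and summing P(type O): 1/2·0 + 1/2·1/4 = 1/8.
Similarly for Rh via the father's Rh distribution: P(Rh-) = 1/4.
Independent loci: 1/8 × 1/4 = 1/32.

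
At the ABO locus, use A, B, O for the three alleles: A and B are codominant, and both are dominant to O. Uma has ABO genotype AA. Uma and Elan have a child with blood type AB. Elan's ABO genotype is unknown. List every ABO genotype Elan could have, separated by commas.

For each candidate genotype of Elan, check whether crossing it with AA can produce every observed child phenotype.
  AA → possible child types {A} ✗
  AB → possible child types {A, AB} ✓
  AO → possible child types {A} ✗
  BB → possible child types {AB} ✓
  BO → possible child types {A, AB} ✓
  OO → possible child types {A} ✗

AB, BB, BO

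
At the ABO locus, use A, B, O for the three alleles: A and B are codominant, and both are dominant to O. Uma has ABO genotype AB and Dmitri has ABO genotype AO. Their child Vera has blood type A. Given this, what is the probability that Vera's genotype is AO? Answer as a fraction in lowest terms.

Cross AB × AO → 1/4 AA, 1/4 AB, 1/4 AO, 1/4 BO.
Type-A genotypes among offspring: AA (1/4), AO (1/4); total 1/2.
P(AO | type A) = (1/4) / (1/2) = 1/2.

1/2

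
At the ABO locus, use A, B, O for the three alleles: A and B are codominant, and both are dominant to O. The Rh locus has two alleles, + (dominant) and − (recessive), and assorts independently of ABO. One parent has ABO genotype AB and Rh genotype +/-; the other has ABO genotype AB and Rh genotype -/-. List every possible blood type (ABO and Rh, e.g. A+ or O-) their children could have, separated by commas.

A+, A-, B+, B-, AB+, AB-

Gametes from AB × AB give offspring ABO genotypes AA, AB, BB, i.e. phenotypes A, B, AB.
Rh cross +/- × -/- → phenotypes Rh+, Rh-.
Combining independently: A+, A-, B+, B-, AB+, AB-.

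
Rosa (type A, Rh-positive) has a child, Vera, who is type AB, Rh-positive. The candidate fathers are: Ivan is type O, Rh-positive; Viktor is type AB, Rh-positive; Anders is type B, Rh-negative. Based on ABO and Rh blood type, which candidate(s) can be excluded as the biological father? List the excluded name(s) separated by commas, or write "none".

Ivan

A candidate is excluded only if no genotype consistent with his phenotype could produce a type AB, Rh-positive child with a type A, Rh-positive mother.
Ivan (type O, Rh+): no genotype consistent with that phenotype can produce a type-AB Rh+ child with a type-A mother.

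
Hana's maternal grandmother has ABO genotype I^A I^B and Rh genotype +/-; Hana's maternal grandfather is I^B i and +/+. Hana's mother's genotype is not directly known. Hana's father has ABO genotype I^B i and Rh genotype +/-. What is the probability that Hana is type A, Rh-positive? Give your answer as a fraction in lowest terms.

7/64

Hana's mother's ABO genotype from I^A I^B × I^B i: 1/4 I^A I^B, 1/4 I^A i, 1/4 I^B I^B, 1/4 I^B i.
Crossing each possibility with the father I^B i and summing P(type A): 1/4·1/4 + 1/4·1/4 + 1/4·0 + 1/4·0 = 1/8.
Similarly for Rh via the mother's Rh distribution: P(Rh+) = 7/8.
Independent loci: 1/8 × 7/8 = 7/64.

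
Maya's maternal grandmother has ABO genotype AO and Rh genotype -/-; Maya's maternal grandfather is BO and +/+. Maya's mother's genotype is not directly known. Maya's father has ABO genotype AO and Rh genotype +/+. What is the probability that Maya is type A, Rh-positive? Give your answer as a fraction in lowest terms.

Maya's mother's ABO genotype from AO × BO: 1/4 AB, 1/4 AO, 1/4 BO, 1/4 OO.
Crossing each possibility with the father AO and summing P(type A): 1/4·1/2 + 1/4·3/4 + 1/4·1/4 + 1/4·1/2 = 1/2.
Similarly for Rh via the mother's Rh distribution: P(Rh+) = 1.
Independent loci: 1/2 × 1 = 1/2.

1/2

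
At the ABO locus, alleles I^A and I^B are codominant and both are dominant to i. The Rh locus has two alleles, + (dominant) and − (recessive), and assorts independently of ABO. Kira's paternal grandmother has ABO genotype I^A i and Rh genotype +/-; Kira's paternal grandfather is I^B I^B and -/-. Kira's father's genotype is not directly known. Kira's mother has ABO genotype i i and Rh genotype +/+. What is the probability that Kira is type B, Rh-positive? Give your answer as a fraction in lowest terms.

Kira's father's ABO genotype from I^A i × I^B I^B: 1/2 I^A I^B, 1/2 I^B i.
Crossing each possibility with the mother i i and summing P(type B): 1/2·1/2 + 1/2·1/2 = 1/2.
Similarly for Rh via the father's Rh distribution: P(Rh+) = 1.
Independent loci: 1/2 × 1 = 1/2.

1/2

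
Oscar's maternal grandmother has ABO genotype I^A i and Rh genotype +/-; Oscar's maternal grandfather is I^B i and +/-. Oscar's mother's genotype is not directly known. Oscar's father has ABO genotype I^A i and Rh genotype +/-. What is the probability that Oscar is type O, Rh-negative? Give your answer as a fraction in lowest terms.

1/16

Oscar's mother's ABO genotype from I^A i × I^B i: 1/4 I^A I^B, 1/4 I^A i, 1/4 I^B i, 1/4 i i.
Crossing each possibility with the father I^A i and summing P(type O): 1/4·0 + 1/4·1/4 + 1/4·1/4 + 1/4·1/2 = 1/4.
Similarly for Rh via the mother's Rh distribution: P(Rh-) = 1/4.
Independent loci: 1/4 × 1/4 = 1/16.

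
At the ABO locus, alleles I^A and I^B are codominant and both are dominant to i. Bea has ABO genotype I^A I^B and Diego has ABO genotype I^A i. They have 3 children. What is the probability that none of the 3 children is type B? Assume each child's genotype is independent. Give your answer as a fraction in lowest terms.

27/64

ABO cross I^A I^B × I^A i → 1/2 A, 1/4 B, 1/4 AB.
So P(type B) = 1/4 per child.
P(not type B) = 3/4 for one child; (3/4)^3 = 27/64.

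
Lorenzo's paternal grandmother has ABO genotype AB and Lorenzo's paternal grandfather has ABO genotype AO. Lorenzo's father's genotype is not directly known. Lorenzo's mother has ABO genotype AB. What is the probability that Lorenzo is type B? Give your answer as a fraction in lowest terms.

1/4

Lorenzo's father's ABO genotype from AB × AO: 1/4 AA, 1/4 AB, 1/4 AO, 1/4 BO.
Crossing each possibility with the mother AB and summing P(type B): 1/4·0 + 1/4·1/4 + 1/4·1/4 + 1/4·1/2 = 1/4.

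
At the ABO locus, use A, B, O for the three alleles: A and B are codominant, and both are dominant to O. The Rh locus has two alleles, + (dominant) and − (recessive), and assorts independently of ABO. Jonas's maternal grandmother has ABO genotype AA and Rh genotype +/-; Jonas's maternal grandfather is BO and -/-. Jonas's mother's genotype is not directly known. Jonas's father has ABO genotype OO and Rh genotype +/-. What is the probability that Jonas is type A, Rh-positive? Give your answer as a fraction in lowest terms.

5/16

Jonas's mother's ABO genotype from AA × BO: 1/2 AB, 1/2 AO.
Crossing each possibility with the father OO and summing P(type A): 1/2·1/2 + 1/2·1/2 = 1/2.
Similarly for Rh via the mother's Rh distribution: P(Rh+) = 5/8.
Independent loci: 1/2 × 5/8 = 5/16.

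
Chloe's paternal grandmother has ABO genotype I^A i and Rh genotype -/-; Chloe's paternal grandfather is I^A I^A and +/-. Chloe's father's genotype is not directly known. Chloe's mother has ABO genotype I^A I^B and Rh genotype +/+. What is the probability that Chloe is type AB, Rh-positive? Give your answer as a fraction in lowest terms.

3/8

Chloe's father's ABO genotype from I^A i × I^A I^A: 1/2 I^A I^A, 1/2 I^A i.
Crossing each possibility with the mother I^A I^B and summing P(type AB): 1/2·1/2 + 1/2·1/4 = 3/8.
Similarly for Rh via the father's Rh distribution: P(Rh+) = 1.
Independent loci: 3/8 × 1 = 3/8.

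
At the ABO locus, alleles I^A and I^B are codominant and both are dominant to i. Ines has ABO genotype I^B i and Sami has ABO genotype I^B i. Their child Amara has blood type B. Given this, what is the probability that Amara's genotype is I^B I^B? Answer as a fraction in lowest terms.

Cross I^B i × I^B i → 1/4 I^B I^B, 1/2 I^B i, 1/4 i i.
Type-B genotypes among offspring: I^B I^B (1/4), I^B i (1/2); total 3/4.
P(I^B I^B | type B) = (1/4) / (3/4) = 1/3.

1/3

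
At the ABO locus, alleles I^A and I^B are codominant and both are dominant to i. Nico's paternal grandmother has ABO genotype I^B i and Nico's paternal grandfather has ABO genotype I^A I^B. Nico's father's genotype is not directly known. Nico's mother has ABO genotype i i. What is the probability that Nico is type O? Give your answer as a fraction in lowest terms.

1/4

Nico's father's ABO genotype from I^B i × I^A I^B: 1/4 I^A I^B, 1/4 I^A i, 1/4 I^B I^B, 1/4 I^B i.
Crossing each possibility with the mother i i and summing P(type O): 1/4·0 + 1/4·1/2 + 1/4·0 + 1/4·1/2 = 1/4.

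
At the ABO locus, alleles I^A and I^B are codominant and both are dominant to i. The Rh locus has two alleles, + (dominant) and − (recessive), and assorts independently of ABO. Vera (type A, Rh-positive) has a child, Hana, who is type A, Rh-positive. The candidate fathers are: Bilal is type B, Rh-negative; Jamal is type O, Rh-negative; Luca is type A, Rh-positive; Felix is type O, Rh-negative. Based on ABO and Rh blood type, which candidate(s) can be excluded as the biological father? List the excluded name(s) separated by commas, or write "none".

A candidate is excluded only if no genotype consistent with his phenotype could produce a type A, Rh-positive child with a type A, Rh-positive mother.
Every candidate has at least one consistent genotype combination, so none can be excluded.

none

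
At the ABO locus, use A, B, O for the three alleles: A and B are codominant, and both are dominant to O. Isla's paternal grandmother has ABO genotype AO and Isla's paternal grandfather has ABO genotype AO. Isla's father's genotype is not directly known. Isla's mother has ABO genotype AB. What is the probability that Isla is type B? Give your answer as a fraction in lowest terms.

1/4

Isla's father's ABO genotype from AO × AO: 1/4 AA, 1/2 AO, 1/4 OO.
Crossing each possibility with the mother AB and summing P(type B): 1/4·0 + 1/2·1/4 + 1/4·1/2 = 1/4.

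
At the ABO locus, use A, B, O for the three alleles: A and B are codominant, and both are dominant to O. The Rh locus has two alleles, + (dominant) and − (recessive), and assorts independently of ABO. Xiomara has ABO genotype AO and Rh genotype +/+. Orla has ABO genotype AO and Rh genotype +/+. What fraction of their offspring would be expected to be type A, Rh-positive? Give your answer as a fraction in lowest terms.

ABO cross AO × AO → offspring phenotypes: 1/4 O, 3/4 A.
Rh cross +/+ × +/+ → 1 Rh+.
Independent loci: P(type A, Rh-positive) = 3/4 × 1 = 3/4.

3/4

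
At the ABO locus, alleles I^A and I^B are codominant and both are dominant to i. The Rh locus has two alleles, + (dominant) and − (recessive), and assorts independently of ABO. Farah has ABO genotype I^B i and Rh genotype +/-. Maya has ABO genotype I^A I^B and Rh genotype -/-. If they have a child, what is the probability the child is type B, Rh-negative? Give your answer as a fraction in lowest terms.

1/4

ABO cross I^B i × I^A I^B → offspring phenotypes: 1/4 A, 1/2 B, 1/4 AB.
Rh cross +/- × -/- → 1/2 Rh+, 1/2 Rh-.
Independent loci: P(type B, Rh-negative) = 1/2 × 1/2 = 1/4.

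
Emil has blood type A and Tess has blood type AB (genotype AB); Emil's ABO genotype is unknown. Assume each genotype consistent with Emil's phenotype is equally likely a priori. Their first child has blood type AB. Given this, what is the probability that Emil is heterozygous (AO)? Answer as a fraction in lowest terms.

1/3

Possible genotypes: Emil ∈ {AA, AO}; Tess ∈ {AB}.
Weight each parental genotype pair by prior × P(type-AB child):
  AA × AB: posterior weight 2/3.
  AO × AB: posterior weight 1/3.
Sum the posterior weight over pairs where Emil is AO: 1/3.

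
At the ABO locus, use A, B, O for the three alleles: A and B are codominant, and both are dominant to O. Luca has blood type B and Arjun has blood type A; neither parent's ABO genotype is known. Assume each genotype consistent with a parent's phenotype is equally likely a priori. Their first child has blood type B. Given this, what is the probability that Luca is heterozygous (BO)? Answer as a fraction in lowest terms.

1/3

Possible genotypes: Luca ∈ {BB, BO}; Arjun ∈ {AA, AO}.
Weight each parental genotype pair by prior × P(type-B child):
  BB × AO: posterior weight 2/3.
  BO × AO: posterior weight 1/3.
Sum the posterior weight over pairs where Luca is BO: 1/3.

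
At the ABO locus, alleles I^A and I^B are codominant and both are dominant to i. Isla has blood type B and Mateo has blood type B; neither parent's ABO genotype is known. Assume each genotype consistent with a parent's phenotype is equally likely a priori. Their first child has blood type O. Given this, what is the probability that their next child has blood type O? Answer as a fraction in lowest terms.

1/4

Possible genotypes: Isla ∈ {I^B I^B, I^B i}; Mateo ∈ {I^B I^B, I^B i}.
Weight each parental genotype pair by prior × P(type-O child):
  I^B i × I^B i: posterior weight 1; P(next child type O) = 1/4.
Weighted sum = 1/4.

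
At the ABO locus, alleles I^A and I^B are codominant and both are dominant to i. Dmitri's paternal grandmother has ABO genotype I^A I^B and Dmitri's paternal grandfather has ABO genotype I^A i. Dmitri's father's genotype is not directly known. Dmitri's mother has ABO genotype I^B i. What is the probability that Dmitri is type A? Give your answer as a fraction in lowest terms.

1/4

Dmitri's father's ABO genotype from I^A I^B × I^A i: 1/4 I^A I^A, 1/4 I^A I^B, 1/4 I^A i, 1/4 I^B i.
Crossing each possibility with the mother I^B i and summing P(type A): 1/4·1/2 + 1/4·1/4 + 1/4·1/4 + 1/4·0 = 1/4.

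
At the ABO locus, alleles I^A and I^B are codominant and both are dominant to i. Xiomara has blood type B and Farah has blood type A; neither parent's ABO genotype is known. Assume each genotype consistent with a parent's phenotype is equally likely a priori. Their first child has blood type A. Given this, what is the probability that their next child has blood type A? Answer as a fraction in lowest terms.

5/12

Possible genotypes: Xiomara ∈ {I^B I^B, I^B i}; Farah ∈ {I^A I^A, I^A i}.
Weight each parental genotype pair by prior × P(type-A child):
  I^B i × I^A I^A: posterior weight 2/3; P(next child type A) = 1/2.
  I^B i × I^A i: posterior weight 1/3; P(next child type A) = 1/4.
Weighted sum = 5/12.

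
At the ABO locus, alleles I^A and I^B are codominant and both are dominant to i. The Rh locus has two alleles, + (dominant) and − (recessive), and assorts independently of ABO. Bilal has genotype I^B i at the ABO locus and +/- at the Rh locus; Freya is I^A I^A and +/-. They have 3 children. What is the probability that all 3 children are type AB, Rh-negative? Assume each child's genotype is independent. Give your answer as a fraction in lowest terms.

ABO cross I^B i × I^A I^A → 1/2 A, 1/2 AB.
Rh cross +/- × +/- → 3/4 Rh+, 1/4 Rh-; so P(type AB, Rh-negative) = 1/2 × 1/4 = 1/8 per child.
All 3 independent: (1/8)^3 = 1/512.

1/512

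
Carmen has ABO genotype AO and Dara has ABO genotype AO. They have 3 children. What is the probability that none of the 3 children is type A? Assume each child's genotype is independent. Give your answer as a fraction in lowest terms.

1/64

ABO cross AO × AO → 1/4 O, 3/4 A.
So P(type A) = 3/4 per child.
P(not type A) = 1/4 for one child; (1/4)^3 = 1/64.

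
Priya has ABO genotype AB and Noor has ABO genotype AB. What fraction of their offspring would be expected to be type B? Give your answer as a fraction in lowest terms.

1/4

ABO cross AB × AB → offspring phenotypes: 1/4 A, 1/4 B, 1/2 AB.
So P(type B) = 1/4.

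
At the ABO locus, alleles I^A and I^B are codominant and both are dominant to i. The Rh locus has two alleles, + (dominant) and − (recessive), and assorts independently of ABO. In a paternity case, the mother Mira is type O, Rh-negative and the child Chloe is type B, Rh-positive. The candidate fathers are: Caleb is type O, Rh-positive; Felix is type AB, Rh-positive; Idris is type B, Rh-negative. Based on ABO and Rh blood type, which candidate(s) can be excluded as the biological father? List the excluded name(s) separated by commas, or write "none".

Caleb, Idris

A candidate is excluded only if no genotype consistent with his phenotype could produce a type B, Rh-positive child with a type O, Rh-negative mother.
Caleb (type O, Rh+): no genotype consistent with that phenotype can produce a type-B Rh+ child with a type-O mother.
Idris (type B, Rh-): no genotype consistent with that phenotype can produce a type-B Rh+ child with a type-O mother.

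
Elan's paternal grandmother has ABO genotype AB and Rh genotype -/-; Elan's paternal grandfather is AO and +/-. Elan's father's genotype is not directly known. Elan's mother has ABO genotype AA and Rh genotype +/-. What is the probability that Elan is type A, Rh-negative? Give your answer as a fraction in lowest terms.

9/32

Elan's father's ABO genotype from AB × AO: 1/4 AA, 1/4 AB, 1/4 AO, 1/4 BO.
Crossing each possibility with the mother AA and summing P(type A): 1/4·1 + 1/4·1/2 + 1/4·1 + 1/4·1/2 = 3/4.
Similarly for Rh via the father's Rh distribution: P(Rh-) = 3/8.
Independent loci: 3/4 × 3/8 = 9/32.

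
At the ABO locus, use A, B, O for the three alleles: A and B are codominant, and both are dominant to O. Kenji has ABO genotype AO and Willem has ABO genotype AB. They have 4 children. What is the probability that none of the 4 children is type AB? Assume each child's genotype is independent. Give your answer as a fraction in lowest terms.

81/256

ABO cross AO × AB → 1/2 A, 1/4 B, 1/4 AB.
So P(type AB) = 1/4 per child.
P(not type AB) = 3/4 for one child; (3/4)^4 = 81/256.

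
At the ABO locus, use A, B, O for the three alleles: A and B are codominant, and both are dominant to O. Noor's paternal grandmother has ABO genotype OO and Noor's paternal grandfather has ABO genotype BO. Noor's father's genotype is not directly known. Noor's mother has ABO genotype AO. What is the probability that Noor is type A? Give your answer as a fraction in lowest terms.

3/8

Noor's father's ABO genotype from OO × BO: 1/2 BO, 1/2 OO.
Crossing each possibility with the mother AO and summing P(type A): 1/2·1/4 + 1/2·1/2 = 3/8.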